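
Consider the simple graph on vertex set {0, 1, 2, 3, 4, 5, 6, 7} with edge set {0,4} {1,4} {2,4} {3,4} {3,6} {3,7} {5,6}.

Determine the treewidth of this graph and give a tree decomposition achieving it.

Treewidth 1.
One such decomposition:
Bags: B1 = {3, 6}  B2 = {3, 4}  B3 = {2, 4}  B4 = {5, 6}  B5 = {0, 4}  B6 = {3, 7}  B7 = {1, 4}
Tree: B1–B2, B2–B3, B1–B4, B2–B5, B1–B6, B2–B7

The largest bag has 2 vertices, giving width 1; this decomposition certifies tw(G) ≤ 1. Since G has at least one edge (e.g. 3–6), it is not an edgeless graph, so tw(G) ≥ 1. Combining the bounds, tw(G) = 1.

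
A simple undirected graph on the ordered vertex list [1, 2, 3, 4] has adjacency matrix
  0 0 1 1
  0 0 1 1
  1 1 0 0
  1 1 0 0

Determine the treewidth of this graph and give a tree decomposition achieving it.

Each bag holds 3 vertices, so the decomposition has width 2, which upper-bounds the treewidth. The edges 3–2–4–1–3 form a cycle, so G is not a tree and its treewidth is at least 2. Hence tw(G) = 2 exactly.

Treewidth 2.
One optimal decomposition is:
Bags: B1 = {2, 3, 4}  B2 = {1, 3, 4}
Tree: B1–B2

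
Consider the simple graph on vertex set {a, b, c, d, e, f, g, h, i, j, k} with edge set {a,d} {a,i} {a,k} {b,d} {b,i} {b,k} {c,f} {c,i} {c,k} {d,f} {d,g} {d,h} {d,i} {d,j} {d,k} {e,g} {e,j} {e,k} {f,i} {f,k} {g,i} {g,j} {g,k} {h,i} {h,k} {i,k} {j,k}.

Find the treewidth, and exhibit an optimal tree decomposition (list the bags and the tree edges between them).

Treewidth 3.
One such decomposition:
Bags: B1 = {b, d, i, k}  B2 = {d, f, i, k}  B3 = {d, g, i, k}  B4 = {d, g, j, k}  B5 = {d, h, i, k}  B6 = {c, f, i, k}  B7 = {a, d, i, k}  B8 = {e, g, j, k}
Tree: B1–B2, B1–B3, B3–B4, B3–B5, B2–B6, B2–B7, B4–B8

The largest bag has 4 vertices, giving width 3; this decomposition certifies tw(G) ≤ 3. On the other hand G contains the 4-clique {d, g, j, k}. A clique must lie in a single bag of any decomposition, so no decomposition can have width below 3. Combining the bounds, tw(G) = 3.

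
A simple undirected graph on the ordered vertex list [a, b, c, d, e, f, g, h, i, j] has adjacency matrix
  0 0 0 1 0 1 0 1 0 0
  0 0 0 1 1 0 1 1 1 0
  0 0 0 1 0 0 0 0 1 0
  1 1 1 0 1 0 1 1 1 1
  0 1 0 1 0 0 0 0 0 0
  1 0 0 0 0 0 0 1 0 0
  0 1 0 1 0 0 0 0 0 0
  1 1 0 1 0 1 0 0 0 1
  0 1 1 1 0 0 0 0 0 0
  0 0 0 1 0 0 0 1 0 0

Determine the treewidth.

2

A width-2 tree decomposition is:
Bags: B1 = {b, d, e}  B2 = {b, d, h}  B3 = {b, d, i}  B4 = {a, d, h}  B5 = {b, d, g}  B6 = {a, f, h}  B7 = {c, d, i}  B8 = {d, h, j}
Tree: B1–B2, B1–B3, B2–B4, B2–B5, B4–B6, B3–B7, B4–B8
Every bag has size at most 3, so the width is 3 − 1 = 2 and tw(G) ≤ 2. For the lower bound, the 3 vertices {d, h, j} are pairwise adjacent, and any tree decomposition puts a clique entirely inside one bag — forcing width ≥ 2. The upper and lower bounds meet at 2, so that is the treewidth.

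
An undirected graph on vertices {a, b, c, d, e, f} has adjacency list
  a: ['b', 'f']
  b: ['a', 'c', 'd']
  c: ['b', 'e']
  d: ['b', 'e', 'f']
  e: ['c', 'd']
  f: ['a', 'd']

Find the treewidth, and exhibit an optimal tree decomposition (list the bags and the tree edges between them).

Treewidth 2.
One optimal decomposition is:
Bags: B1 = {b, c, e}  B2 = {b, d, e}  B3 = {a, b, d}  B4 = {a, d, f}
Tree: B1–B2, B2–B3, B3–B4

The largest bag has 3 vertices, giving width 2; this decomposition certifies tw(G) ≤ 2. The edges c–e–d–b–c form a cycle, so G is not a tree and its treewidth is at least 2. Therefore the treewidth is 2.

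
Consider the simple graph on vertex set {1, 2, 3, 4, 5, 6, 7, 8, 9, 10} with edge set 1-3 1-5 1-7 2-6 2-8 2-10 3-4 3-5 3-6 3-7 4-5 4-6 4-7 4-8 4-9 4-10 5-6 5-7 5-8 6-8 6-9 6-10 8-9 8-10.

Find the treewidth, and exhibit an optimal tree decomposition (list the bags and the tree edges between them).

Every bag has size at most 4, so the width is 4 − 1 = 3 and tw(G) ≤ 3. Conversely, {1, 3, 5, 7} is a clique of size 4, and the vertices of any clique must share a bag in every tree decomposition; so some bag has ≥ 4 vertices and tw(G) ≥ 3. The upper and lower bounds meet at 3, so that is the treewidth.

Treewidth 3.
Bags: B1 = {4, 5, 6, 8}  B2 = {3, 4, 5, 6}  B3 = {4, 6, 8, 10}  B4 = {2, 6, 8, 10}  B5 = {3, 4, 5, 7}  B6 = {4, 6, 8, 9}  B7 = {1, 3, 5, 7}
Tree: B1–B2, B1–B3, B3–B4, B2–B5, B1–B6, B5–B7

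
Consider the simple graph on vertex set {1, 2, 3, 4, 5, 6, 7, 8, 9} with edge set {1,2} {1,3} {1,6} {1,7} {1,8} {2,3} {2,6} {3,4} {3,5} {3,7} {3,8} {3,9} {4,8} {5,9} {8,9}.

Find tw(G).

2

A width-2 tree decomposition is:
Bags: B1 = {1, 2, 3}  B2 = {1, 3, 8}  B3 = {3, 4, 8}  B4 = {1, 3, 7}  B5 = {3, 8, 9}  B6 = {3, 5, 9}  B7 = {1, 2, 6}
Tree: B1–B2, B2–B3, B2–B4, B2–B5, B5–B6, B1–B7
Every bag has size at most 3, so the width is 3 − 1 = 2 and tw(G) ≤ 2. For the lower bound, the 3 vertices {1, 3, 8} are pairwise adjacent, and any tree decomposition puts a clique entirely inside one bag — forcing width ≥ 2. Combining the bounds, tw(G) = 2.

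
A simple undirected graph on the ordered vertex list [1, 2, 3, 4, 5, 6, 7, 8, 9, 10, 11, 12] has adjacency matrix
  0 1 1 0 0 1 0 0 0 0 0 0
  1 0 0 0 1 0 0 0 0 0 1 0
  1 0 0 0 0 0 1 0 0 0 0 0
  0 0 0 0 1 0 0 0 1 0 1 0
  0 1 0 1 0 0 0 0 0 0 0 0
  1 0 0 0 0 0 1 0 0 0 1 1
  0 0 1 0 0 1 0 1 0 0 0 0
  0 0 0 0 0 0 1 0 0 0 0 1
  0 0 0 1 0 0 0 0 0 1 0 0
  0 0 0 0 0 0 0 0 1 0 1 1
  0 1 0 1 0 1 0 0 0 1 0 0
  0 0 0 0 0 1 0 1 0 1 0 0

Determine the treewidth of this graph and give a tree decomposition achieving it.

The largest bag has 4 vertices, giving width 3; this decomposition certifies tw(G) ≤ 3. For the lower bound: the 4 vertex sets {4,5,9}, {2}, {11}, {1,6,10,12} are disjoint, each induces a connected subgraph, and every pair is joined by at least one edge of G. Contracting each set to a single vertex therefore yields K_{4} as a minor, and since treewidth is minor-monotone, tw(G) ≥ tw(K_{4}) = 3. The upper and lower bounds meet at 3, so that is the treewidth.

Treewidth 3.
One such decomposition:
Bags: B1 = {2, 4, 5, 9}  B2 = {2, 4, 9, 11}  B3 = {2, 9, 10, 11}  B4 = {1, 2, 10, 11}  B5 = {1, 6, 10, 11}  B6 = {1, 6, 10, 12}  B7 = {1, 3, 6, 12}  B8 = {3, 6, 7, 12}  B9 = {3, 7, 8, 12}
Tree: B1–B2, B2–B3, B3–B4, B4–B5, B5–B6, B6–B7, B7–B8, B8–B9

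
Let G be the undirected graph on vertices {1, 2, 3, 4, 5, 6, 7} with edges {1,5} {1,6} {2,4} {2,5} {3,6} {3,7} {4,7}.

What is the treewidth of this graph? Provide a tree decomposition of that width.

Every bag has size at most 3, so the width is 3 − 1 = 2 and tw(G) ≤ 2. Since 4–7–3–6–1–5–2–4 is a cycle in G, G is not acyclic. Forests are exactly the graphs of treewidth ≤ 1, so tw(G) ≥ 2. Therefore the treewidth is 2.

Treewidth 2.
One optimal decomposition is:
Bags: B1 = {3, 4, 7}  B2 = {3, 4, 6}  B3 = {1, 4, 6}  B4 = {1, 4, 5}  B5 = {2, 4, 5}
Tree: B1–B2, B2–B3, B3–B4, B4–B5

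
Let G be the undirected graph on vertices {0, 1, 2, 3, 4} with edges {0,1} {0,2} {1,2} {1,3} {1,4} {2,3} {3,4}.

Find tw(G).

A width-2 tree decomposition is:
Bags: B1 = {1, 3, 4}  B2 = {1, 2, 3}  B3 = {0, 1, 2}
Tree: B1–B2, B2–B3
Every bag has size at most 3, so the width is 3 − 1 = 2 and tw(G) ≤ 2. Conversely, {0, 1, 2} is a clique of size 3, and the vertices of any clique must share a bag in every tree decomposition; so some bag has ≥ 3 vertices and tw(G) ≥ 2. The upper and lower bounds meet at 2, so that is the treewidth.

2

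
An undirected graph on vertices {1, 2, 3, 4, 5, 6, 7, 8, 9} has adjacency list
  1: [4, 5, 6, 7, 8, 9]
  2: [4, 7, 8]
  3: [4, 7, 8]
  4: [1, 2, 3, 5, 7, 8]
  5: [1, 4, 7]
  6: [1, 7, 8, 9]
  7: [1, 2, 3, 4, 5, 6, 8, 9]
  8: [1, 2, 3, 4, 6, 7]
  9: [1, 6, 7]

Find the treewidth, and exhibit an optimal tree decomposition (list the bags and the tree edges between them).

Treewidth 3.
Bags: B1 = {1, 6, 7, 8}  B2 = {1, 6, 7, 9}  B3 = {1, 4, 7, 8}  B4 = {3, 4, 7, 8}  B5 = {1, 4, 5, 7}  B6 = {2, 4, 7, 8}
Tree: B1–B2, B1–B3, B3–B4, B3–B5, B3–B6

Every bag has size at most 4, so the width is 4 − 1 = 3 and tw(G) ≤ 3. For the lower bound, the 4 vertices {1, 6, 7, 9} are pairwise adjacent, and any tree decomposition puts a clique entirely inside one bag — forcing width ≥ 3. Combining the bounds, tw(G) = 3.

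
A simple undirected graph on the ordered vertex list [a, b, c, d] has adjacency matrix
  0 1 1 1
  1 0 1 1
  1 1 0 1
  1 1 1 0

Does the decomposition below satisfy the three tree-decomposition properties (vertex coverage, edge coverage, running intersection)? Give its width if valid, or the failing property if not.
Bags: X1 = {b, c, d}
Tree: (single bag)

A tree decomposition must satisfy three properties: every vertex lies in some bag; for every edge, both endpoints lie together in some bag; and for every vertex, the bags containing it form a connected subtree. Here vertex a appears in no bag, so the decomposition is invalid.

No — vertex a appears in no bag.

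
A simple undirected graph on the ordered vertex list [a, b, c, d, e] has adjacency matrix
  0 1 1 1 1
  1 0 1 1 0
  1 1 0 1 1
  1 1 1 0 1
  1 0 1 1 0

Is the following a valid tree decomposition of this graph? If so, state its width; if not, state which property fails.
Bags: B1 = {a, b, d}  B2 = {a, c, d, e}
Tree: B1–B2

No — edge (c,b) lies in no bag.

A tree decomposition must satisfy three properties: every vertex lies in some bag; for every edge, both endpoints lie together in some bag; and for every vertex, the bags containing it form a connected subtree. Here edge (c,b) lies in no bag, so the decomposition is invalid.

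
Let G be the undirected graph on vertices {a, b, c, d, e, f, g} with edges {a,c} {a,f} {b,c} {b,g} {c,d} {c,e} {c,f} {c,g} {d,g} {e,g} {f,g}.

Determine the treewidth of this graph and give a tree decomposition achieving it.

Every bag has size at most 3, so the width is 3 − 1 = 2 and tw(G) ≤ 2. On the other hand G contains the 3-clique {c, d, g}. A clique must lie in a single bag of any decomposition, so no decomposition can have width below 2. Hence tw(G) = 2 exactly.

Treewidth 2.
Bags: B1 = {c, f, g}  B2 = {c, e, g}  B3 = {c, d, g}  B4 = {b, c, g}  B5 = {a, c, f}
Tree: B1–B2, B1–B3, B1–B4, B1–B5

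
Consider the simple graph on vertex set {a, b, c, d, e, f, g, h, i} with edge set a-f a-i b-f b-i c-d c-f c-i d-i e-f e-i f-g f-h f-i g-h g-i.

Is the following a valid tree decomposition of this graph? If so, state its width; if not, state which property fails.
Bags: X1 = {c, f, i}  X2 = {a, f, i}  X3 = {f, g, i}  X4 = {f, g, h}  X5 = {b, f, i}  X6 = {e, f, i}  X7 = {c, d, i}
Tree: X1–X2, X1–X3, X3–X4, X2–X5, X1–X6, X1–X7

Yes; width 2.

Every vertex of G appears in some bag (union = {a, b, c, d, e, f, g, h, i}); every edge is covered by a bag; and for each vertex v the set of bags containing v is connected in the bag tree. The decomposition is therefore valid. The largest bag has 3 vertices, so the width is 2.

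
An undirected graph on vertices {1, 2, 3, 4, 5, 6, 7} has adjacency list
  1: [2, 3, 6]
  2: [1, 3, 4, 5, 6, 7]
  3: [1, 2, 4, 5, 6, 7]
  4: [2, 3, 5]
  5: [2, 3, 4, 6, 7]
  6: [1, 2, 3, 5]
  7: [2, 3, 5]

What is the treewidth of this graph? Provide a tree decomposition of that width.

Treewidth 3.
Bags: B1 = {2, 3, 5, 6}  B2 = {2, 3, 4, 5}  B3 = {2, 3, 5, 7}  B4 = {1, 2, 3, 6}
Tree: B1–B2, B2–B3, B1–B4

The largest bag has 4 vertices, giving width 3; this decomposition certifies tw(G) ≤ 3. Conversely, {1, 2, 3, 6} is a clique of size 4, and the vertices of any clique must share a bag in every tree decomposition; so some bag has ≥ 4 vertices and tw(G) ≥ 3. The upper and lower bounds meet at 3, so that is the treewidth.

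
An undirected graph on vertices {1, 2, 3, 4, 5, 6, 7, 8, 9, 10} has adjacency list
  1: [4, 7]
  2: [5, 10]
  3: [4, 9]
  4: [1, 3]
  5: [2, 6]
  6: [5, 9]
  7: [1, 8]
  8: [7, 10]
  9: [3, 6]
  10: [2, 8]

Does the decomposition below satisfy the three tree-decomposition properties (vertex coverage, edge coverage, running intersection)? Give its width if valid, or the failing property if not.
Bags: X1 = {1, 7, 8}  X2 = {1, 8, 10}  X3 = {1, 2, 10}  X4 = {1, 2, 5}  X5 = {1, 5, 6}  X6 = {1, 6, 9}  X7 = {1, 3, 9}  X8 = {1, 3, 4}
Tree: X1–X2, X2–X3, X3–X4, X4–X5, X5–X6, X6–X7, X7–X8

Yes; width 2.

Vertex coverage: the bags together contain {1, 2, 3, 4, 5, 6, 7, 8, 9, 10}, the full vertex set. Edge coverage: each edge of G has both endpoints in at least one bag. Running intersection: for every vertex, the bags containing it form a connected subtree. All three properties hold, so this is a valid tree decomposition of width max|bag| − 1 = 2, and hence tw(G) ≤ 2.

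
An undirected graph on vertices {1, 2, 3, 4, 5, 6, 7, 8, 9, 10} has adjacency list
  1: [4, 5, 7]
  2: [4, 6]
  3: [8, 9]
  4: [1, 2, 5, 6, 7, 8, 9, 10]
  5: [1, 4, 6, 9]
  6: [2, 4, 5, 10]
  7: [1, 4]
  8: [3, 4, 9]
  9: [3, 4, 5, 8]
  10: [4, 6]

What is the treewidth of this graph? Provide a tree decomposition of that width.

The largest bag has 3 vertices, giving width 2; this decomposition certifies tw(G) ≤ 2. For the lower bound, the 3 vertices {3, 8, 9} are pairwise adjacent, and any tree decomposition puts a clique entirely inside one bag — forcing width ≥ 2. The upper and lower bounds meet at 2, so that is the treewidth.

Treewidth 2.
Bags: B1 = {4, 8, 9}  B2 = {3, 8, 9}  B3 = {4, 5, 9}  B4 = {4, 5, 6}  B5 = {1, 4, 5}  B6 = {4, 6, 10}  B7 = {1, 4, 7}  B8 = {2, 4, 6}
Tree: B1–B2, B1–B3, B3–B4, B4–B5, B4–B6, B5–B7, B4–B8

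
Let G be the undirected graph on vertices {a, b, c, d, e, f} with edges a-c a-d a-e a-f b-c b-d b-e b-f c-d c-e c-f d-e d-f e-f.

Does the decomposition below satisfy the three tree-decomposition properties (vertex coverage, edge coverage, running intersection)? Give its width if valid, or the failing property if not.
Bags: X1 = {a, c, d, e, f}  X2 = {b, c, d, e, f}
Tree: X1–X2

Yes; width 4.

Checking the three conditions: (i) the bags cover all of {a, b, c, d, e, f}; (ii) for each edge, some bag contains both endpoints; (iii) the bags containing any fixed vertex form a subtree. All hold, so the decomposition is valid with width 5 − 1 = 4.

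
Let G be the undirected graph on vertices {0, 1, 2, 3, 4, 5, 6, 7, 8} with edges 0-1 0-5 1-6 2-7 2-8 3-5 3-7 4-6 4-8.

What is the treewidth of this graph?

A width-2 tree decomposition is:
Bags: B1 = {1, 4, 6}  B2 = {1, 4, 8}  B3 = {1, 2, 8}  B4 = {1, 2, 7}  B5 = {1, 3, 7}  B6 = {1, 3, 5}  B7 = {0, 1, 5}
Tree: B1–B2, B2–B3, B3–B4, B4–B5, B5–B6, B6–B7
Every bag has size at most 3, so the width is 3 − 1 = 2 and tw(G) ≤ 2. The edges 1–6–4–8–2–7–3–5–0–1 form a cycle, so G is not a tree and its treewidth is at least 2. Combining the bounds, tw(G) = 2.

2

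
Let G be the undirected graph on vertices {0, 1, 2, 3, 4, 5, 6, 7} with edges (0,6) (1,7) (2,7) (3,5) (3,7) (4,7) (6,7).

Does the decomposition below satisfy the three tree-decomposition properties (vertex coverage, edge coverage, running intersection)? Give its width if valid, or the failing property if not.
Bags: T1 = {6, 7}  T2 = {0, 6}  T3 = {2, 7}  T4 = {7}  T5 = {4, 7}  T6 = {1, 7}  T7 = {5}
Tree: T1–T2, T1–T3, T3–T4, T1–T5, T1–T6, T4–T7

A tree decomposition must satisfy three properties: every vertex lies in some bag; for every edge, both endpoints lie together in some bag; and for every vertex, the bags containing it form a connected subtree. Here vertex 3 appears in no bag, so the decomposition is invalid.

No — vertex 3 appears in no bag.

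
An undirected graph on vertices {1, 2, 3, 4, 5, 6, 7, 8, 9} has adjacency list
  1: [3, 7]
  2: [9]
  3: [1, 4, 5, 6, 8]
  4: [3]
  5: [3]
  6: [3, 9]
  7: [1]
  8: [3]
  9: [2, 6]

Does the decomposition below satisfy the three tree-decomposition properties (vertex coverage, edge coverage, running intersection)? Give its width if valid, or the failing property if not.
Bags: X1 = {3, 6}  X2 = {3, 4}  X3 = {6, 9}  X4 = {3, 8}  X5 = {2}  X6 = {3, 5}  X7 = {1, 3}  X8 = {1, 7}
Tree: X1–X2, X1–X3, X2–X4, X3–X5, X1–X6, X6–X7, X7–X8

A tree decomposition must satisfy three properties: every vertex lies in some bag; for every edge, both endpoints lie together in some bag; and for every vertex, the bags containing it form a connected subtree. Here edge (9,2) lies in no bag, so the decomposition is invalid.

No — edge (9,2) lies in no bag.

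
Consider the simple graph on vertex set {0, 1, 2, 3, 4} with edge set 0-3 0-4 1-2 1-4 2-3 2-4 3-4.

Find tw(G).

2

A width-2 tree decomposition is:
Bags: B1 = {2, 3, 4}  B2 = {1, 2, 4}  B3 = {0, 3, 4}
Tree: B1–B2, B1–B3
Every bag has size at most 3, so the width is 3 − 1 = 2 and tw(G) ≤ 2. On the other hand G contains the 3-clique {0, 3, 4}. A clique must lie in a single bag of any decomposition, so no decomposition can have width below 2. Therefore the treewidth is 2.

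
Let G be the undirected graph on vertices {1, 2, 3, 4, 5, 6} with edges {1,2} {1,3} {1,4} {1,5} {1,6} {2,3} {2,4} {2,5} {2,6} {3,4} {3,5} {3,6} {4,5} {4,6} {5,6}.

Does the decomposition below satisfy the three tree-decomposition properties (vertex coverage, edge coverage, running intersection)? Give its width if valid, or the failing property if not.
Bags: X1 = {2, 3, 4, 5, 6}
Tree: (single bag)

A tree decomposition must satisfy three properties: every vertex lies in some bag; for every edge, both endpoints lie together in some bag; and for every vertex, the bags containing it form a connected subtree. Here vertex 1 appears in no bag, so the decomposition is invalid.

No — vertex 1 appears in no bag.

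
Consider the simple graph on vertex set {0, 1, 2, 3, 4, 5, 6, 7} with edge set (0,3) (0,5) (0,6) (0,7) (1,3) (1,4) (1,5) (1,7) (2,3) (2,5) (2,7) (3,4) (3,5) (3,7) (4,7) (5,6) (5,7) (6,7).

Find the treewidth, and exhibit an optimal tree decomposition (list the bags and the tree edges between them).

Treewidth 3.
One optimal decomposition is:
Bags: B1 = {1, 3, 4, 7}  B2 = {1, 3, 5, 7}  B3 = {0, 3, 5, 7}  B4 = {2, 3, 5, 7}  B5 = {0, 5, 6, 7}
Tree: B1–B2, B2–B3, B3–B4, B3–B5

Every bag has size at most 4, so the width is 4 − 1 = 3 and tw(G) ≤ 3. For the lower bound, the 4 vertices {1, 3, 4, 7} are pairwise adjacent, and any tree decomposition puts a clique entirely inside one bag — forcing width ≥ 3. Hence tw(G) = 3 exactly.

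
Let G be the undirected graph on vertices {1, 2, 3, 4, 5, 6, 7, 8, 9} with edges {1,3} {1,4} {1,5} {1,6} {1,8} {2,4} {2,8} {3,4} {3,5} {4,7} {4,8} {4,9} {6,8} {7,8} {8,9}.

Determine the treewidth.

2

A width-2 tree decomposition is:
Bags: B1 = {1, 4, 8}  B2 = {2, 4, 8}  B3 = {4, 7, 8}  B4 = {1, 3, 4}  B5 = {1, 3, 5}  B6 = {1, 6, 8}  B7 = {4, 8, 9}
Tree: B1–B2, B2–B3, B1–B4, B4–B5, B1–B6, B1–B7
Each bag holds 3 vertices, so the decomposition has width 2, which upper-bounds the treewidth. Conversely, {1, 4, 8} is a clique of size 3, and the vertices of any clique must share a bag in every tree decomposition; so some bag has ≥ 3 vertices and tw(G) ≥ 2. Hence tw(G) = 2 exactly.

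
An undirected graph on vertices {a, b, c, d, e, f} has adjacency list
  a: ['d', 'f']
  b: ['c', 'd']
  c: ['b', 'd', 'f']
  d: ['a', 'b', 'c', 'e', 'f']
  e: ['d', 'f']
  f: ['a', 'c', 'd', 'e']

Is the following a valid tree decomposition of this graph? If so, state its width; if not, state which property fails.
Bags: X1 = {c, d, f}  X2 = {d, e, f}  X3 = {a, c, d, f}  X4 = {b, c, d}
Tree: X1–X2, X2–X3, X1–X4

No — bags containing vertex c are not connected in the tree.

A tree decomposition must satisfy three properties: every vertex lies in some bag; for every edge, both endpoints lie together in some bag; and for every vertex, the bags containing it form a connected subtree. Here bags containing vertex c are not connected in the tree, so the decomposition is invalid.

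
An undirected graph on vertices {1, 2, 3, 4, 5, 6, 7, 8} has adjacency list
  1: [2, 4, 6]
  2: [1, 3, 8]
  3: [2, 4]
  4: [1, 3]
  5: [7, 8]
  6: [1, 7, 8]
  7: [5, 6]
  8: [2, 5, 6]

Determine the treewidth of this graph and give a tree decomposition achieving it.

Treewidth 2.
Bags: B1 = {5, 6, 7}  B2 = {5, 6, 8}  B3 = {1, 6, 8}  B4 = {1, 2, 8}  B5 = {1, 2, 4}  B6 = {2, 3, 4}
Tree: B1–B2, B2–B3, B3–B4, B4–B5, B5–B6

Each bag holds 3 vertices, so the decomposition has width 2, which upper-bounds the treewidth. For the lower bound, G contains the cycle 7–5–8–6–7, so G is not a forest; only forests have treewidth ≤ 1, hence tw(G) ≥ 2. The upper and lower bounds meet at 2, so that is the treewidth.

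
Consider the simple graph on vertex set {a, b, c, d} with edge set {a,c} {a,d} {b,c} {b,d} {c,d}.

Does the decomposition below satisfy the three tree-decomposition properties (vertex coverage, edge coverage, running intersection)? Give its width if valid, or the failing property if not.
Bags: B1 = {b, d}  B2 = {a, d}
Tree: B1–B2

A tree decomposition must satisfy three properties: every vertex lies in some bag; for every edge, both endpoints lie together in some bag; and for every vertex, the bags containing it form a connected subtree. Here vertex c appears in no bag, so the decomposition is invalid.

No — vertex c appears in no bag.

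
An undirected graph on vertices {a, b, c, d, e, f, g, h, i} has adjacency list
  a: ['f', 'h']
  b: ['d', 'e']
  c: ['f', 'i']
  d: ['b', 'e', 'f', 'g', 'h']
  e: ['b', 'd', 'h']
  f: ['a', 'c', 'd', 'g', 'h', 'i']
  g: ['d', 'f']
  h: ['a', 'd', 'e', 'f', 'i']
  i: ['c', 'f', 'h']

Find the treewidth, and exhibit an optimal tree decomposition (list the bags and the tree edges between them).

Each bag holds 3 vertices, so the decomposition has width 2, which upper-bounds the treewidth. For the lower bound, the 3 vertices {d, e, h} are pairwise adjacent, and any tree decomposition puts a clique entirely inside one bag — forcing width ≥ 2. Therefore the treewidth is 2.

Treewidth 2.
One optimal decomposition is:
Bags: B1 = {d, e, h}  B2 = {d, f, h}  B3 = {f, h, i}  B4 = {d, f, g}  B5 = {a, f, h}  B6 = {b, d, e}  B7 = {c, f, i}
Tree: B1–B2, B2–B3, B2–B4, B3–B5, B1–B6, B3–B7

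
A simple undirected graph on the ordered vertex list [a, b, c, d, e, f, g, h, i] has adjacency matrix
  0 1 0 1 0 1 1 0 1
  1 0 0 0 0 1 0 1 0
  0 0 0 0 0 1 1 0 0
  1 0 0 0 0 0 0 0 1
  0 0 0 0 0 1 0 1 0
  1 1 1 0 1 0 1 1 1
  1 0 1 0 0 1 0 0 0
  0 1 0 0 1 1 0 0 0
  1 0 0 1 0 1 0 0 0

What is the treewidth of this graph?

A width-2 tree decomposition is:
Bags: B1 = {a, f, i}  B2 = {a, f, g}  B3 = {c, f, g}  B4 = {a, b, f}  B5 = {b, f, h}  B6 = {a, d, i}  B7 = {e, f, h}
Tree: B1–B2, B2–B3, B1–B4, B4–B5, B1–B6, B5–B7
The largest bag has 3 vertices, giving width 2; this decomposition certifies tw(G) ≤ 2. On the other hand G contains the 3-clique {a, d, i}. A clique must lie in a single bag of any decomposition, so no decomposition can have width below 2. Therefore the treewidth is 2.

2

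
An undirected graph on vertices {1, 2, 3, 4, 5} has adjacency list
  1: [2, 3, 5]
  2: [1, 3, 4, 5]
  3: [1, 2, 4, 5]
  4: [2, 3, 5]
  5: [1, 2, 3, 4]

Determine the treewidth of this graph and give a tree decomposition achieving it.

Every bag has size at most 4, so the width is 4 − 1 = 3 and tw(G) ≤ 3. On the other hand G contains the 4-clique {1, 2, 3, 5}. A clique must lie in a single bag of any decomposition, so no decomposition can have width below 3. Combining the bounds, tw(G) = 3.

Treewidth 3.
One such decomposition:
Bags: B1 = {1, 2, 3, 5}  B2 = {2, 3, 4, 5}
Tree: B1–B2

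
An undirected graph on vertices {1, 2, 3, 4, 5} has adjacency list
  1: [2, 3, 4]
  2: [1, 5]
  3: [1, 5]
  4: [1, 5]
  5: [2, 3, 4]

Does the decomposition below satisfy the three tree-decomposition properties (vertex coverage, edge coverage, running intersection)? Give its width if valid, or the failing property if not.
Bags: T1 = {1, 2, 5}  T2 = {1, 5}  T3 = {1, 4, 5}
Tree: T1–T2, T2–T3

No — vertex 3 appears in no bag.

A tree decomposition must satisfy three properties: every vertex lies in some bag; for every edge, both endpoints lie together in some bag; and for every vertex, the bags containing it form a connected subtree. Here vertex 3 appears in no bag, so the decomposition is invalid.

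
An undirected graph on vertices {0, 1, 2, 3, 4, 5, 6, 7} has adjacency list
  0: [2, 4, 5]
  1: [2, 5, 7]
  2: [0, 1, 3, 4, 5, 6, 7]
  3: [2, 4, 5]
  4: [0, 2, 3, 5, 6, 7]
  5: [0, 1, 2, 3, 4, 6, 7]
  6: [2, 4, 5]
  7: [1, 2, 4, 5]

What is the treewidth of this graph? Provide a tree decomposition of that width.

Each bag holds 4 vertices, so the decomposition has width 3, which upper-bounds the treewidth. Conversely, {1, 2, 5, 7} is a clique of size 4, and the vertices of any clique must share a bag in every tree decomposition; so some bag has ≥ 4 vertices and tw(G) ≥ 3. Therefore the treewidth is 3.

Treewidth 3.
Bags: B1 = {2, 4, 5, 7}  B2 = {1, 2, 5, 7}  B3 = {0, 2, 4, 5}  B4 = {2, 3, 4, 5}  B5 = {2, 4, 5, 6}
Tree: B1–B2, B1–B3, B1–B4, B4–B5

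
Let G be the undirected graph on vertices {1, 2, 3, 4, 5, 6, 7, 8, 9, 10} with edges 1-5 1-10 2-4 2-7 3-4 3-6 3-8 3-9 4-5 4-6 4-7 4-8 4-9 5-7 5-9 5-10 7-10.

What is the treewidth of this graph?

2

A width-2 tree decomposition is:
Bags: B1 = {3, 4, 9}  B2 = {4, 5, 9}  B3 = {3, 4, 8}  B4 = {4, 5, 7}  B5 = {3, 4, 6}  B6 = {5, 7, 10}  B7 = {2, 4, 7}  B8 = {1, 5, 10}
Tree: B1–B2, B1–B3, B2–B4, B3–B5, B4–B6, B4–B7, B6–B8
The largest bag has 3 vertices, giving width 2; this decomposition certifies tw(G) ≤ 2. For the lower bound, the 3 vertices {1, 5, 10} are pairwise adjacent, and any tree decomposition puts a clique entirely inside one bag — forcing width ≥ 2. Therefore the treewidth is 2.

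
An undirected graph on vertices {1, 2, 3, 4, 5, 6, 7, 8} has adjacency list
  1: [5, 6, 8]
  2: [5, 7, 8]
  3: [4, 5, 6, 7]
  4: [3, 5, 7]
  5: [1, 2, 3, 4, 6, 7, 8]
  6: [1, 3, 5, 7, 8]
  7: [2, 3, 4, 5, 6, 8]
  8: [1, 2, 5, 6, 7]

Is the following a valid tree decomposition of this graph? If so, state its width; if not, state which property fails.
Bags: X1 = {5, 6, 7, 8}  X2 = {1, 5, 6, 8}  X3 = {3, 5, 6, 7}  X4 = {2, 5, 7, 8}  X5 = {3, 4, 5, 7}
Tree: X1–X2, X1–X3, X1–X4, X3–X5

Vertex coverage: the bags together contain {1, 2, 3, 4, 5, 6, 7, 8}, the full vertex set. Edge coverage: each edge of G has both endpoints in at least one bag. Running intersection: for every vertex, the bags containing it form a connected subtree. All three properties hold, so this is a valid tree decomposition of width max|bag| − 1 = 3, and hence tw(G) ≤ 3.

Yes; width 3.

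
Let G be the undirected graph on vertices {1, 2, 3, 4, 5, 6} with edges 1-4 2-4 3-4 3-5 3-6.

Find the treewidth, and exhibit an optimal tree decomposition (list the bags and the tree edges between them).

Treewidth 1.
One optimal decomposition is:
Bags: B1 = {2, 4}  B2 = {3, 4}  B3 = {1, 4}  B4 = {3, 6}  B5 = {3, 5}
Tree: B1–B2, B2–B3, B2–B4, B4–B5

Each bag holds 2 vertices, so the decomposition has width 1, which upper-bounds the treewidth. Since G has at least one edge (e.g. 4–2), it is not an edgeless graph, so tw(G) ≥ 1. Hence tw(G) = 1 exactly.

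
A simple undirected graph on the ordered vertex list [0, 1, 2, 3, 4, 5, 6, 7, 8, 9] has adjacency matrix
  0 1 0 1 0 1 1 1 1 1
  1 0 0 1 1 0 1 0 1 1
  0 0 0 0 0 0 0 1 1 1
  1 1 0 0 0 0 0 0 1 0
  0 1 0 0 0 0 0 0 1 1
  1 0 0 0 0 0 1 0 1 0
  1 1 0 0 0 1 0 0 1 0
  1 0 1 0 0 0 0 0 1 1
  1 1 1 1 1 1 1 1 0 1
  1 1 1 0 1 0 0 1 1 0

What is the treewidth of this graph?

A width-3 tree decomposition is:
Bags: B1 = {0, 1, 8, 9}  B2 = {1, 4, 8, 9}  B3 = {0, 1, 6, 8}  B4 = {0, 7, 8, 9}  B5 = {0, 1, 3, 8}  B6 = {0, 5, 6, 8}  B7 = {2, 7, 8, 9}
Tree: B1–B2, B1–B3, B1–B4, B1–B5, B3–B6, B4–B7
The largest bag has 4 vertices, giving width 3; this decomposition certifies tw(G) ≤ 3. Conversely, {0, 1, 8, 9} is a clique of size 4, and the vertices of any clique must share a bag in every tree decomposition; so some bag has ≥ 4 vertices and tw(G) ≥ 3. Hence tw(G) = 3 exactly.

3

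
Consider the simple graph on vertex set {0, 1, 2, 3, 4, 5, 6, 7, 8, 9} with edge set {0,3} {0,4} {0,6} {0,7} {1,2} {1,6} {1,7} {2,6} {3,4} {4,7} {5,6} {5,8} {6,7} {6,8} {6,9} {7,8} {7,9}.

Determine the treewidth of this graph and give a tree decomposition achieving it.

Treewidth 2.
One optimal decomposition is:
Bags: B1 = {0, 4, 7}  B2 = {0, 6, 7}  B3 = {1, 6, 7}  B4 = {6, 7, 9}  B5 = {0, 3, 4}  B6 = {6, 7, 8}  B7 = {1, 2, 6}  B8 = {5, 6, 8}
Tree: B1–B2, B2–B3, B3–B4, B1–B5, B4–B6, B3–B7, B6–B8

Every bag has size at most 3, so the width is 3 − 1 = 2 and tw(G) ≤ 2. For the lower bound, the 3 vertices {0, 3, 4} are pairwise adjacent, and any tree decomposition puts a clique entirely inside one bag — forcing width ≥ 2. Combining the bounds, tw(G) = 2.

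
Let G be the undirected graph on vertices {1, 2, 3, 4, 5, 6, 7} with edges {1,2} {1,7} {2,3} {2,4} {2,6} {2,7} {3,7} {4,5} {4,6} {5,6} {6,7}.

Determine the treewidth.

2

A width-2 tree decomposition is:
Bags: B1 = {2, 4, 6}  B2 = {2, 6, 7}  B3 = {4, 5, 6}  B4 = {2, 3, 7}  B5 = {1, 2, 7}
Tree: B1–B2, B1–B3, B2–B4, B4–B5
Each bag holds 3 vertices, so the decomposition has width 2, which upper-bounds the treewidth. For the lower bound, the 3 vertices {2, 4, 6} are pairwise adjacent, and any tree decomposition puts a clique entirely inside one bag — forcing width ≥ 2. Hence tw(G) = 2 exactly.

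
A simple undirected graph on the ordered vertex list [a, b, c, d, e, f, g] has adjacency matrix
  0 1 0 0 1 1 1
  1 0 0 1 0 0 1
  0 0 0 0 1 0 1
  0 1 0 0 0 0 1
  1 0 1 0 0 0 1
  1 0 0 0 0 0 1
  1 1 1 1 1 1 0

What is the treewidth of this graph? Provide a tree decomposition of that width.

Treewidth 2.
Bags: B1 = {a, e, g}  B2 = {a, b, g}  B3 = {c, e, g}  B4 = {b, d, g}  B5 = {a, f, g}
Tree: B1–B2, B1–B3, B2–B4, B1–B5

Every bag has size at most 3, so the width is 3 − 1 = 2 and tw(G) ≤ 2. On the other hand G contains the 3-clique {b, d, g}. A clique must lie in a single bag of any decomposition, so no decomposition can have width below 2. The upper and lower bounds meet at 2, so that is the treewidth.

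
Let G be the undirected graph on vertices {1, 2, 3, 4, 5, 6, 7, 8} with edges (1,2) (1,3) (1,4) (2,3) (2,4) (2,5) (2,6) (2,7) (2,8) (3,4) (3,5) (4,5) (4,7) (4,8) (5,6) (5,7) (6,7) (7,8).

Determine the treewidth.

3

A width-3 tree decomposition is:
Bags: B1 = {2, 3, 4, 5}  B2 = {2, 4, 5, 7}  B3 = {2, 4, 7, 8}  B4 = {2, 5, 6, 7}  B5 = {1, 2, 3, 4}
Tree: B1–B2, B2–B3, B2–B4, B1–B5
The largest bag has 4 vertices, giving width 3; this decomposition certifies tw(G) ≤ 3. Conversely, {2, 4, 7, 8} is a clique of size 4, and the vertices of any clique must share a bag in every tree decomposition; so some bag has ≥ 4 vertices and tw(G) ≥ 3. Combining the bounds, tw(G) = 3.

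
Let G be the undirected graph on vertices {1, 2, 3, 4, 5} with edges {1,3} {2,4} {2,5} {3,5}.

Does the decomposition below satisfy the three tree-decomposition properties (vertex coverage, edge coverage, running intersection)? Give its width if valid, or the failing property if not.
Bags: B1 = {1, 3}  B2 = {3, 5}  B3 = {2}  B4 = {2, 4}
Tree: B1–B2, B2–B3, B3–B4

A tree decomposition must satisfy three properties: every vertex lies in some bag; for every edge, both endpoints lie together in some bag; and for every vertex, the bags containing it form a connected subtree. Here edge (5,2) lies in no bag, so the decomposition is invalid.

No — edge (5,2) lies in no bag.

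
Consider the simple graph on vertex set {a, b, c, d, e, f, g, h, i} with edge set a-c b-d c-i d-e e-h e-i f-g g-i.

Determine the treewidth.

A width-1 tree decomposition is:
Bags: B1 = {e, h}  B2 = {e, i}  B3 = {g, i}  B4 = {c, i}  B5 = {d, e}  B6 = {b, d}  B7 = {f, g}  B8 = {a, c}
Tree: B1–B2, B2–B3, B3–B4, B2–B5, B5–B6, B3–B7, B4–B8
Every bag has size at most 2, so the width is 2 − 1 = 1 and tw(G) ≤ 1. G has an edge, so its treewidth is at least 1. The upper and lower bounds meet at 1, so that is the treewidth.

1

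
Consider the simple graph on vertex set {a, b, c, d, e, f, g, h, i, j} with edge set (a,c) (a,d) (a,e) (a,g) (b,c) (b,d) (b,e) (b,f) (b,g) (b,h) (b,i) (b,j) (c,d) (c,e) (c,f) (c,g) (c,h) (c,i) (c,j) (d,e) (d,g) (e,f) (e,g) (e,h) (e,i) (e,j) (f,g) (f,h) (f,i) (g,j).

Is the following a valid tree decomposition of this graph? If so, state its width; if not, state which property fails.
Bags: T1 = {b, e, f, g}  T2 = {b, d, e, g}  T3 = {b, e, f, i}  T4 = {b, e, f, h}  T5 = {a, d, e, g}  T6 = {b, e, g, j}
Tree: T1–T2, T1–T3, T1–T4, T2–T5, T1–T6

A tree decomposition must satisfy three properties: every vertex lies in some bag; for every edge, both endpoints lie together in some bag; and for every vertex, the bags containing it form a connected subtree. Here vertex c appears in no bag, so the decomposition is invalid.

No — vertex c appears in no bag.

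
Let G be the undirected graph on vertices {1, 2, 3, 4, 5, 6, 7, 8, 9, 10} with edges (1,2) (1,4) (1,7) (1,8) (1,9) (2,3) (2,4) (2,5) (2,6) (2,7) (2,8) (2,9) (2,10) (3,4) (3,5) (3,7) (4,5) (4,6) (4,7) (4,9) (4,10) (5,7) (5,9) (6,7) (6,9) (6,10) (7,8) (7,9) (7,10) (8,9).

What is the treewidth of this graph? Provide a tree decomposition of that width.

Each bag holds 5 vertices, so the decomposition has width 4, which upper-bounds the treewidth. For the lower bound, the 5 vertices {1, 2, 7, 8, 9} are pairwise adjacent, and any tree decomposition puts a clique entirely inside one bag — forcing width ≥ 4. Combining the bounds, tw(G) = 4.

Treewidth 4.
Bags: B1 = {1, 2, 4, 7, 9}  B2 = {2, 4, 6, 7, 9}  B3 = {2, 4, 5, 7, 9}  B4 = {1, 2, 7, 8, 9}  B5 = {2, 4, 6, 7, 10}  B6 = {2, 3, 4, 5, 7}
Tree: B1–B2, B2–B3, B1–B4, B2–B5, B3–B6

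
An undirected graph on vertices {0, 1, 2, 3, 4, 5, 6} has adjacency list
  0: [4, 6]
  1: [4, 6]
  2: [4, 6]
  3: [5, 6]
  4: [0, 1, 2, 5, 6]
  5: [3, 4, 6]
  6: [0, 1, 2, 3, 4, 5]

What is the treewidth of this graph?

2

A width-2 tree decomposition is:
Bags: B1 = {0, 4, 6}  B2 = {2, 4, 6}  B3 = {4, 5, 6}  B4 = {1, 4, 6}  B5 = {3, 5, 6}
Tree: B1–B2, B2–B3, B1–B4, B3–B5
Every bag has size at most 3, so the width is 3 − 1 = 2 and tw(G) ≤ 2. On the other hand G contains the 3-clique {3, 5, 6}. A clique must lie in a single bag of any decomposition, so no decomposition can have width below 2. The upper and lower bounds meet at 2, so that is the treewidth.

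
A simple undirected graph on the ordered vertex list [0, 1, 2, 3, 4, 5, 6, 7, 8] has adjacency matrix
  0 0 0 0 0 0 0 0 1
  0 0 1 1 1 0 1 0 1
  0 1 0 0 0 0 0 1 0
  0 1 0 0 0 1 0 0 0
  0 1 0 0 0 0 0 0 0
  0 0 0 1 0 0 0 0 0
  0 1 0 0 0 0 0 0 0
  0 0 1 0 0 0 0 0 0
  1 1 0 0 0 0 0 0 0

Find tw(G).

A width-1 tree decomposition is:
Bags: B1 = {1, 6}  B2 = {1, 3}  B3 = {1, 4}  B4 = {1, 2}  B5 = {2, 7}  B6 = {3, 5}  B7 = {1, 8}  B8 = {0, 8}
Tree: B1–B2, B1–B3, B2–B4, B4–B5, B2–B6, B4–B7, B7–B8
The largest bag has 2 vertices, giving width 1; this decomposition certifies tw(G) ≤ 1. G has an edge, so its treewidth is at least 1. Therefore the treewidth is 1.

1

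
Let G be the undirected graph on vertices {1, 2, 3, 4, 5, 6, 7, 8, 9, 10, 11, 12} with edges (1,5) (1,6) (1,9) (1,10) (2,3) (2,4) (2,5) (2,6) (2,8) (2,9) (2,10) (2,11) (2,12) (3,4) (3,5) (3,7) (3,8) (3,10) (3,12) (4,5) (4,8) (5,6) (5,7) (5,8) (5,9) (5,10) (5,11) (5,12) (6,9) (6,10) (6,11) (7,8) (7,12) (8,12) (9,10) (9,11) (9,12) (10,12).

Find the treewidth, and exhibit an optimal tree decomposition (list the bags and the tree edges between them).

Treewidth 4.
Bags: B1 = {2, 3, 5, 10, 12}  B2 = {2, 5, 9, 10, 12}  B3 = {2, 5, 6, 9, 10}  B4 = {2, 3, 5, 8, 12}  B5 = {2, 5, 6, 9, 11}  B6 = {2, 3, 4, 5, 8}  B7 = {1, 5, 6, 9, 10}  B8 = {3, 5, 7, 8, 12}
Tree: B1–B2, B2–B3, B1–B4, B3–B5, B4–B6, B3–B7, B4–B8

Each bag holds 5 vertices, so the decomposition has width 4, which upper-bounds the treewidth. Conversely, {1, 5, 6, 9, 10} is a clique of size 5, and the vertices of any clique must share a bag in every tree decomposition; so some bag has ≥ 5 vertices and tw(G) ≥ 4. Therefore the treewidth is 4.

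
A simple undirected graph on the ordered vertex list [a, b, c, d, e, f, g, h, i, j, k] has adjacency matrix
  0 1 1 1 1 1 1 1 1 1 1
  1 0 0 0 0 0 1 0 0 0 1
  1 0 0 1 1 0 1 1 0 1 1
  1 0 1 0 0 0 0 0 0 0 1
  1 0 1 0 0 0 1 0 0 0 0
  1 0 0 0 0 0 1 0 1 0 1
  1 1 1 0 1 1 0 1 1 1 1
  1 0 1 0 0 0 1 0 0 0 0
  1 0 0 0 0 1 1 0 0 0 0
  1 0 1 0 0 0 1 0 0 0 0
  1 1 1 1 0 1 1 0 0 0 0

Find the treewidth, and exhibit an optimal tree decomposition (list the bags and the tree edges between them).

Treewidth 3.
One optimal decomposition is:
Bags: B1 = {a, c, e, g}  B2 = {a, c, g, h}  B3 = {a, c, g, k}  B4 = {a, b, g, k}  B5 = {a, f, g, k}  B6 = {a, f, g, i}  B7 = {a, c, g, j}  B8 = {a, c, d, k}
Tree: B1–B2, B2–B3, B3–B4, B4–B5, B5–B6, B1–B7, B3–B8

Each bag holds 4 vertices, so the decomposition has width 3, which upper-bounds the treewidth. On the other hand G contains the 4-clique {a, c, d, k}. A clique must lie in a single bag of any decomposition, so no decomposition can have width below 3. Hence tw(G) = 3 exactly.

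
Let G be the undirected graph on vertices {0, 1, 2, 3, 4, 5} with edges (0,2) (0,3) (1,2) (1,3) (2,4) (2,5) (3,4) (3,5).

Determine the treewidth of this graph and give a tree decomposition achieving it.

Every bag has size at most 3, so the width is 3 − 1 = 2 and tw(G) ≤ 2. The edges 5–2–0–3–5 form a cycle, so G is not a tree and its treewidth is at least 2. Therefore the treewidth is 2.

Treewidth 2.
Bags: B1 = {2, 3, 5}  B2 = {0, 2, 3}  B3 = {1, 2, 3}  B4 = {2, 3, 4}
Tree: B1–B2, B2–B3, B3–B4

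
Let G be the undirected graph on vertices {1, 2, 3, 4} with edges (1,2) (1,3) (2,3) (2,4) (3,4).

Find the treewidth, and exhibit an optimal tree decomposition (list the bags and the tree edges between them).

The largest bag has 3 vertices, giving width 2; this decomposition certifies tw(G) ≤ 2. On the other hand G contains the 3-clique {1, 2, 3}. A clique must lie in a single bag of any decomposition, so no decomposition can have width below 2. Hence tw(G) = 2 exactly.

Treewidth 2.
Bags: B1 = {2, 3, 4}  B2 = {1, 2, 3}
Tree: B1–B2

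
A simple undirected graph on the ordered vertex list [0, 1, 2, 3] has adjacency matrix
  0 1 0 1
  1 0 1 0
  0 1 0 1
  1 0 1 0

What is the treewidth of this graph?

A width-2 tree decomposition is:
Bags: B1 = {0, 1, 3}  B2 = {1, 2, 3}
Tree: B1–B2
Each bag holds 3 vertices, so the decomposition has width 2, which upper-bounds the treewidth. For the lower bound, G contains the cycle 1–0–3–2–1, so G is not a forest; only forests have treewidth ≤ 1, hence tw(G) ≥ 2. The upper and lower bounds meet at 2, so that is the treewidth.

2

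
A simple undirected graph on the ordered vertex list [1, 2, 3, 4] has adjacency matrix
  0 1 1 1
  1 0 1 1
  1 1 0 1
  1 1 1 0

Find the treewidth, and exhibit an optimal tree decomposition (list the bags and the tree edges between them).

Treewidth 3.
Bags: B1 = {1, 2, 3, 4}
Tree: (single bag)

A single bag containing all 4 vertices is trivially a valid decomposition of width 3. On the other hand G contains the 4-clique {1, 2, 3, 4}. A clique must lie in a single bag of any decomposition, so no decomposition can have width below 3. Therefore the treewidth is 3.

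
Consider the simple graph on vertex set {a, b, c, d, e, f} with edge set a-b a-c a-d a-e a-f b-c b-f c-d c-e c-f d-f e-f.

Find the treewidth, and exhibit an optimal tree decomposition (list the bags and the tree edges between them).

Each bag holds 4 vertices, so the decomposition has width 3, which upper-bounds the treewidth. On the other hand G contains the 4-clique {a, c, d, f}. A clique must lie in a single bag of any decomposition, so no decomposition can have width below 3. Combining the bounds, tw(G) = 3.

Treewidth 3.
Bags: B1 = {a, c, d, f}  B2 = {a, b, c, f}  B3 = {a, c, e, f}
Tree: B1–B2, B1–B3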